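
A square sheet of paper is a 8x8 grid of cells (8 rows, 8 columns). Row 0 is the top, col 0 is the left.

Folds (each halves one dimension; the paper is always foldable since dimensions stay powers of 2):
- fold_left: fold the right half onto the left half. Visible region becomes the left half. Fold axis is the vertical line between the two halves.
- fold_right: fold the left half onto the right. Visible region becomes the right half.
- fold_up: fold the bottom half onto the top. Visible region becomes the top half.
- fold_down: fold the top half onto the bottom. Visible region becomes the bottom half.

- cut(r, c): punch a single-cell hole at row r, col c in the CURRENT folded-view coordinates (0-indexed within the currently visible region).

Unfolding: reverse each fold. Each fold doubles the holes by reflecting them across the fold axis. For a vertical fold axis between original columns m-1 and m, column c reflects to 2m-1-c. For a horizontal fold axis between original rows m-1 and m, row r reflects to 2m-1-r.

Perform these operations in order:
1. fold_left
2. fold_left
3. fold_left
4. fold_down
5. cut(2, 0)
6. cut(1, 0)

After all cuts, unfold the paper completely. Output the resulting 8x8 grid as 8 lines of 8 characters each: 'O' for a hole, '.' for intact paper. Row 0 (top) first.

Answer: ........
OOOOOOOO
OOOOOOOO
........
........
OOOOOOOO
OOOOOOOO
........

Derivation:
Op 1 fold_left: fold axis v@4; visible region now rows[0,8) x cols[0,4) = 8x4
Op 2 fold_left: fold axis v@2; visible region now rows[0,8) x cols[0,2) = 8x2
Op 3 fold_left: fold axis v@1; visible region now rows[0,8) x cols[0,1) = 8x1
Op 4 fold_down: fold axis h@4; visible region now rows[4,8) x cols[0,1) = 4x1
Op 5 cut(2, 0): punch at orig (6,0); cuts so far [(6, 0)]; region rows[4,8) x cols[0,1) = 4x1
Op 6 cut(1, 0): punch at orig (5,0); cuts so far [(5, 0), (6, 0)]; region rows[4,8) x cols[0,1) = 4x1
Unfold 1 (reflect across h@4): 4 holes -> [(1, 0), (2, 0), (5, 0), (6, 0)]
Unfold 2 (reflect across v@1): 8 holes -> [(1, 0), (1, 1), (2, 0), (2, 1), (5, 0), (5, 1), (6, 0), (6, 1)]
Unfold 3 (reflect across v@2): 16 holes -> [(1, 0), (1, 1), (1, 2), (1, 3), (2, 0), (2, 1), (2, 2), (2, 3), (5, 0), (5, 1), (5, 2), (5, 3), (6, 0), (6, 1), (6, 2), (6, 3)]
Unfold 4 (reflect across v@4): 32 holes -> [(1, 0), (1, 1), (1, 2), (1, 3), (1, 4), (1, 5), (1, 6), (1, 7), (2, 0), (2, 1), (2, 2), (2, 3), (2, 4), (2, 5), (2, 6), (2, 7), (5, 0), (5, 1), (5, 2), (5, 3), (5, 4), (5, 5), (5, 6), (5, 7), (6, 0), (6, 1), (6, 2), (6, 3), (6, 4), (6, 5), (6, 6), (6, 7)]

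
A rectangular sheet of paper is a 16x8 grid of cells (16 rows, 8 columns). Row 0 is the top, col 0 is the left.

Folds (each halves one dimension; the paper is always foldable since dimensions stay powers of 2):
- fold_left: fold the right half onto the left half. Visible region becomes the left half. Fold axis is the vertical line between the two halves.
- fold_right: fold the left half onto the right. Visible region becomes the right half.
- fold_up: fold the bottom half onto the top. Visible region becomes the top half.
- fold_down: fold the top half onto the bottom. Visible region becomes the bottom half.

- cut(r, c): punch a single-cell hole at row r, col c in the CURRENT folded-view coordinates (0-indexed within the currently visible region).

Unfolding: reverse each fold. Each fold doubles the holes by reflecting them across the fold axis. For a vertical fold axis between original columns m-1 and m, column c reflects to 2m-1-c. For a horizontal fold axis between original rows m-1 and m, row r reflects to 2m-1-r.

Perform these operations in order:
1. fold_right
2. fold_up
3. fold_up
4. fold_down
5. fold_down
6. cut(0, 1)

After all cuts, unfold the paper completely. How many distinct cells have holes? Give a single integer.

Op 1 fold_right: fold axis v@4; visible region now rows[0,16) x cols[4,8) = 16x4
Op 2 fold_up: fold axis h@8; visible region now rows[0,8) x cols[4,8) = 8x4
Op 3 fold_up: fold axis h@4; visible region now rows[0,4) x cols[4,8) = 4x4
Op 4 fold_down: fold axis h@2; visible region now rows[2,4) x cols[4,8) = 2x4
Op 5 fold_down: fold axis h@3; visible region now rows[3,4) x cols[4,8) = 1x4
Op 6 cut(0, 1): punch at orig (3,5); cuts so far [(3, 5)]; region rows[3,4) x cols[4,8) = 1x4
Unfold 1 (reflect across h@3): 2 holes -> [(2, 5), (3, 5)]
Unfold 2 (reflect across h@2): 4 holes -> [(0, 5), (1, 5), (2, 5), (3, 5)]
Unfold 3 (reflect across h@4): 8 holes -> [(0, 5), (1, 5), (2, 5), (3, 5), (4, 5), (5, 5), (6, 5), (7, 5)]
Unfold 4 (reflect across h@8): 16 holes -> [(0, 5), (1, 5), (2, 5), (3, 5), (4, 5), (5, 5), (6, 5), (7, 5), (8, 5), (9, 5), (10, 5), (11, 5), (12, 5), (13, 5), (14, 5), (15, 5)]
Unfold 5 (reflect across v@4): 32 holes -> [(0, 2), (0, 5), (1, 2), (1, 5), (2, 2), (2, 5), (3, 2), (3, 5), (4, 2), (4, 5), (5, 2), (5, 5), (6, 2), (6, 5), (7, 2), (7, 5), (8, 2), (8, 5), (9, 2), (9, 5), (10, 2), (10, 5), (11, 2), (11, 5), (12, 2), (12, 5), (13, 2), (13, 5), (14, 2), (14, 5), (15, 2), (15, 5)]

Answer: 32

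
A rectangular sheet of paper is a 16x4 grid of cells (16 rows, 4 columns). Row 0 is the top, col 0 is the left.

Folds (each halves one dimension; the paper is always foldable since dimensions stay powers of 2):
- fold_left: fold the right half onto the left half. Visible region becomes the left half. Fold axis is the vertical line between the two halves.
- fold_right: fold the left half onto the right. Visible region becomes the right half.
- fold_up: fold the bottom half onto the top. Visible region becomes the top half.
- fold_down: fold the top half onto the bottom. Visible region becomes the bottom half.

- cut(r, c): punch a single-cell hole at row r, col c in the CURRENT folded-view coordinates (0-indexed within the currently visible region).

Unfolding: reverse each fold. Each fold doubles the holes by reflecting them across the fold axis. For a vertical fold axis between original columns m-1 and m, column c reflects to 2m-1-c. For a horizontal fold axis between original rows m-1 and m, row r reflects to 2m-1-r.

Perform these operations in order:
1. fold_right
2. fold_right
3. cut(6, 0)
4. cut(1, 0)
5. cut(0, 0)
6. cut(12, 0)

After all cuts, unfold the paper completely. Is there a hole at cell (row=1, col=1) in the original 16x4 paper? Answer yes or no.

Answer: yes

Derivation:
Op 1 fold_right: fold axis v@2; visible region now rows[0,16) x cols[2,4) = 16x2
Op 2 fold_right: fold axis v@3; visible region now rows[0,16) x cols[3,4) = 16x1
Op 3 cut(6, 0): punch at orig (6,3); cuts so far [(6, 3)]; region rows[0,16) x cols[3,4) = 16x1
Op 4 cut(1, 0): punch at orig (1,3); cuts so far [(1, 3), (6, 3)]; region rows[0,16) x cols[3,4) = 16x1
Op 5 cut(0, 0): punch at orig (0,3); cuts so far [(0, 3), (1, 3), (6, 3)]; region rows[0,16) x cols[3,4) = 16x1
Op 6 cut(12, 0): punch at orig (12,3); cuts so far [(0, 3), (1, 3), (6, 3), (12, 3)]; region rows[0,16) x cols[3,4) = 16x1
Unfold 1 (reflect across v@3): 8 holes -> [(0, 2), (0, 3), (1, 2), (1, 3), (6, 2), (6, 3), (12, 2), (12, 3)]
Unfold 2 (reflect across v@2): 16 holes -> [(0, 0), (0, 1), (0, 2), (0, 3), (1, 0), (1, 1), (1, 2), (1, 3), (6, 0), (6, 1), (6, 2), (6, 3), (12, 0), (12, 1), (12, 2), (12, 3)]
Holes: [(0, 0), (0, 1), (0, 2), (0, 3), (1, 0), (1, 1), (1, 2), (1, 3), (6, 0), (6, 1), (6, 2), (6, 3), (12, 0), (12, 1), (12, 2), (12, 3)]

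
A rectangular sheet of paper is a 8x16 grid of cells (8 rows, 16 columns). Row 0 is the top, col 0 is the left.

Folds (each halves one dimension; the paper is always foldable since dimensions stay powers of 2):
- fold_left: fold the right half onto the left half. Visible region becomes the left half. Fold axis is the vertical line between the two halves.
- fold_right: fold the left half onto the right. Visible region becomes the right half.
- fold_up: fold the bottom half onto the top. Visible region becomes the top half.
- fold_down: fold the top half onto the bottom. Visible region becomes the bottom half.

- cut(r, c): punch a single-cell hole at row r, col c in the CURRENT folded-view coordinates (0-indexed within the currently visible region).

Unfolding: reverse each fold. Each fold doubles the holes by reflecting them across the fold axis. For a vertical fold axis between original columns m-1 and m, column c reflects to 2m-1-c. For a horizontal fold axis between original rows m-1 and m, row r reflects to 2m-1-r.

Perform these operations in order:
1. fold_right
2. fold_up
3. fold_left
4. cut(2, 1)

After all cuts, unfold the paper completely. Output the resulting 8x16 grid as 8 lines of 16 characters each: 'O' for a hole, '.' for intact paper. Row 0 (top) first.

Op 1 fold_right: fold axis v@8; visible region now rows[0,8) x cols[8,16) = 8x8
Op 2 fold_up: fold axis h@4; visible region now rows[0,4) x cols[8,16) = 4x8
Op 3 fold_left: fold axis v@12; visible region now rows[0,4) x cols[8,12) = 4x4
Op 4 cut(2, 1): punch at orig (2,9); cuts so far [(2, 9)]; region rows[0,4) x cols[8,12) = 4x4
Unfold 1 (reflect across v@12): 2 holes -> [(2, 9), (2, 14)]
Unfold 2 (reflect across h@4): 4 holes -> [(2, 9), (2, 14), (5, 9), (5, 14)]
Unfold 3 (reflect across v@8): 8 holes -> [(2, 1), (2, 6), (2, 9), (2, 14), (5, 1), (5, 6), (5, 9), (5, 14)]

Answer: ................
................
.O....O..O....O.
................
................
.O....O..O....O.
................
................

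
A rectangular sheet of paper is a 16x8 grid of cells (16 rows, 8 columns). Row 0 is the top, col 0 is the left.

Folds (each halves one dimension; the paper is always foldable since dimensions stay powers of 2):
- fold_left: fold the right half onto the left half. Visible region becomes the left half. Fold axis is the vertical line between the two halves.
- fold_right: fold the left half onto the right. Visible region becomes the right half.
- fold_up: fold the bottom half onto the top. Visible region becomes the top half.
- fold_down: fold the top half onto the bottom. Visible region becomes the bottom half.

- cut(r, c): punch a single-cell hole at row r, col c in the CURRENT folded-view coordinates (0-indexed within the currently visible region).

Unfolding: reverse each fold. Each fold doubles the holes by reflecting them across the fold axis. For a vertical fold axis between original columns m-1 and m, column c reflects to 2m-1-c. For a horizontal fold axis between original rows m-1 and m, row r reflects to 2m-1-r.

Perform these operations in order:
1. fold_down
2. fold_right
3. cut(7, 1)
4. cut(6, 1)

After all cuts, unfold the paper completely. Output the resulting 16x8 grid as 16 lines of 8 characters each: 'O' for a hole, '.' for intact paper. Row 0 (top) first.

Answer: ..O..O..
..O..O..
........
........
........
........
........
........
........
........
........
........
........
........
..O..O..
..O..O..

Derivation:
Op 1 fold_down: fold axis h@8; visible region now rows[8,16) x cols[0,8) = 8x8
Op 2 fold_right: fold axis v@4; visible region now rows[8,16) x cols[4,8) = 8x4
Op 3 cut(7, 1): punch at orig (15,5); cuts so far [(15, 5)]; region rows[8,16) x cols[4,8) = 8x4
Op 4 cut(6, 1): punch at orig (14,5); cuts so far [(14, 5), (15, 5)]; region rows[8,16) x cols[4,8) = 8x4
Unfold 1 (reflect across v@4): 4 holes -> [(14, 2), (14, 5), (15, 2), (15, 5)]
Unfold 2 (reflect across h@8): 8 holes -> [(0, 2), (0, 5), (1, 2), (1, 5), (14, 2), (14, 5), (15, 2), (15, 5)]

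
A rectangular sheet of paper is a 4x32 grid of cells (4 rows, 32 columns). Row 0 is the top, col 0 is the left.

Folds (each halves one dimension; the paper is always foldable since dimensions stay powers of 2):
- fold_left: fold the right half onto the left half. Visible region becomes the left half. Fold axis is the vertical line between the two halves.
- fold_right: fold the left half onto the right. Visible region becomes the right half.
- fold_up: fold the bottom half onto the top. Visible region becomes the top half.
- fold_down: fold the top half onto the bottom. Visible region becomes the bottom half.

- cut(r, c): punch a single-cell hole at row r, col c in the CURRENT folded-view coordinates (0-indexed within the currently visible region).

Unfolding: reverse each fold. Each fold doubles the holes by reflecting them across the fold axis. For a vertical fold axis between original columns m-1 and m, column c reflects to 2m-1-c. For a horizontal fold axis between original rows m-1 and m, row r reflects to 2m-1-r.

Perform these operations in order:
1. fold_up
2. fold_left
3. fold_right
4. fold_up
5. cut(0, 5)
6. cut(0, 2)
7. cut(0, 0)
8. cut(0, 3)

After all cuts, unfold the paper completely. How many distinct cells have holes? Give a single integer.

Answer: 64

Derivation:
Op 1 fold_up: fold axis h@2; visible region now rows[0,2) x cols[0,32) = 2x32
Op 2 fold_left: fold axis v@16; visible region now rows[0,2) x cols[0,16) = 2x16
Op 3 fold_right: fold axis v@8; visible region now rows[0,2) x cols[8,16) = 2x8
Op 4 fold_up: fold axis h@1; visible region now rows[0,1) x cols[8,16) = 1x8
Op 5 cut(0, 5): punch at orig (0,13); cuts so far [(0, 13)]; region rows[0,1) x cols[8,16) = 1x8
Op 6 cut(0, 2): punch at orig (0,10); cuts so far [(0, 10), (0, 13)]; region rows[0,1) x cols[8,16) = 1x8
Op 7 cut(0, 0): punch at orig (0,8); cuts so far [(0, 8), (0, 10), (0, 13)]; region rows[0,1) x cols[8,16) = 1x8
Op 8 cut(0, 3): punch at orig (0,11); cuts so far [(0, 8), (0, 10), (0, 11), (0, 13)]; region rows[0,1) x cols[8,16) = 1x8
Unfold 1 (reflect across h@1): 8 holes -> [(0, 8), (0, 10), (0, 11), (0, 13), (1, 8), (1, 10), (1, 11), (1, 13)]
Unfold 2 (reflect across v@8): 16 holes -> [(0, 2), (0, 4), (0, 5), (0, 7), (0, 8), (0, 10), (0, 11), (0, 13), (1, 2), (1, 4), (1, 5), (1, 7), (1, 8), (1, 10), (1, 11), (1, 13)]
Unfold 3 (reflect across v@16): 32 holes -> [(0, 2), (0, 4), (0, 5), (0, 7), (0, 8), (0, 10), (0, 11), (0, 13), (0, 18), (0, 20), (0, 21), (0, 23), (0, 24), (0, 26), (0, 27), (0, 29), (1, 2), (1, 4), (1, 5), (1, 7), (1, 8), (1, 10), (1, 11), (1, 13), (1, 18), (1, 20), (1, 21), (1, 23), (1, 24), (1, 26), (1, 27), (1, 29)]
Unfold 4 (reflect across h@2): 64 holes -> [(0, 2), (0, 4), (0, 5), (0, 7), (0, 8), (0, 10), (0, 11), (0, 13), (0, 18), (0, 20), (0, 21), (0, 23), (0, 24), (0, 26), (0, 27), (0, 29), (1, 2), (1, 4), (1, 5), (1, 7), (1, 8), (1, 10), (1, 11), (1, 13), (1, 18), (1, 20), (1, 21), (1, 23), (1, 24), (1, 26), (1, 27), (1, 29), (2, 2), (2, 4), (2, 5), (2, 7), (2, 8), (2, 10), (2, 11), (2, 13), (2, 18), (2, 20), (2, 21), (2, 23), (2, 24), (2, 26), (2, 27), (2, 29), (3, 2), (3, 4), (3, 5), (3, 7), (3, 8), (3, 10), (3, 11), (3, 13), (3, 18), (3, 20), (3, 21), (3, 23), (3, 24), (3, 26), (3, 27), (3, 29)]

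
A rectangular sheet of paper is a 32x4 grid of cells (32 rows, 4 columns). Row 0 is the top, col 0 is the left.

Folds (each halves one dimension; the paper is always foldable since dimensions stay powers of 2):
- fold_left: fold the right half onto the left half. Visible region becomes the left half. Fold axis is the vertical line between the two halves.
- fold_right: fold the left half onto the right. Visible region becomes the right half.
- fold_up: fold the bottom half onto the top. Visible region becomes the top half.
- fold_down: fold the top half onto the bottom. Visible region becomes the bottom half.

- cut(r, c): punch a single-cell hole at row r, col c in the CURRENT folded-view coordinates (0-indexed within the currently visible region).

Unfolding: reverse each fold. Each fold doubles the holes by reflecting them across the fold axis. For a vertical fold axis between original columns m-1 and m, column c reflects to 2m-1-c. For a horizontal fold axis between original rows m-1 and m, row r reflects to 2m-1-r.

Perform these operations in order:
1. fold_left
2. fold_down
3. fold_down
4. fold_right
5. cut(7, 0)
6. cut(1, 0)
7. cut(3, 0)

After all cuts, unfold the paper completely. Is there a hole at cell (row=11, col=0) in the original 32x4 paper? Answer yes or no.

Answer: yes

Derivation:
Op 1 fold_left: fold axis v@2; visible region now rows[0,32) x cols[0,2) = 32x2
Op 2 fold_down: fold axis h@16; visible region now rows[16,32) x cols[0,2) = 16x2
Op 3 fold_down: fold axis h@24; visible region now rows[24,32) x cols[0,2) = 8x2
Op 4 fold_right: fold axis v@1; visible region now rows[24,32) x cols[1,2) = 8x1
Op 5 cut(7, 0): punch at orig (31,1); cuts so far [(31, 1)]; region rows[24,32) x cols[1,2) = 8x1
Op 6 cut(1, 0): punch at orig (25,1); cuts so far [(25, 1), (31, 1)]; region rows[24,32) x cols[1,2) = 8x1
Op 7 cut(3, 0): punch at orig (27,1); cuts so far [(25, 1), (27, 1), (31, 1)]; region rows[24,32) x cols[1,2) = 8x1
Unfold 1 (reflect across v@1): 6 holes -> [(25, 0), (25, 1), (27, 0), (27, 1), (31, 0), (31, 1)]
Unfold 2 (reflect across h@24): 12 holes -> [(16, 0), (16, 1), (20, 0), (20, 1), (22, 0), (22, 1), (25, 0), (25, 1), (27, 0), (27, 1), (31, 0), (31, 1)]
Unfold 3 (reflect across h@16): 24 holes -> [(0, 0), (0, 1), (4, 0), (4, 1), (6, 0), (6, 1), (9, 0), (9, 1), (11, 0), (11, 1), (15, 0), (15, 1), (16, 0), (16, 1), (20, 0), (20, 1), (22, 0), (22, 1), (25, 0), (25, 1), (27, 0), (27, 1), (31, 0), (31, 1)]
Unfold 4 (reflect across v@2): 48 holes -> [(0, 0), (0, 1), (0, 2), (0, 3), (4, 0), (4, 1), (4, 2), (4, 3), (6, 0), (6, 1), (6, 2), (6, 3), (9, 0), (9, 1), (9, 2), (9, 3), (11, 0), (11, 1), (11, 2), (11, 3), (15, 0), (15, 1), (15, 2), (15, 3), (16, 0), (16, 1), (16, 2), (16, 3), (20, 0), (20, 1), (20, 2), (20, 3), (22, 0), (22, 1), (22, 2), (22, 3), (25, 0), (25, 1), (25, 2), (25, 3), (27, 0), (27, 1), (27, 2), (27, 3), (31, 0), (31, 1), (31, 2), (31, 3)]
Holes: [(0, 0), (0, 1), (0, 2), (0, 3), (4, 0), (4, 1), (4, 2), (4, 3), (6, 0), (6, 1), (6, 2), (6, 3), (9, 0), (9, 1), (9, 2), (9, 3), (11, 0), (11, 1), (11, 2), (11, 3), (15, 0), (15, 1), (15, 2), (15, 3), (16, 0), (16, 1), (16, 2), (16, 3), (20, 0), (20, 1), (20, 2), (20, 3), (22, 0), (22, 1), (22, 2), (22, 3), (25, 0), (25, 1), (25, 2), (25, 3), (27, 0), (27, 1), (27, 2), (27, 3), (31, 0), (31, 1), (31, 2), (31, 3)]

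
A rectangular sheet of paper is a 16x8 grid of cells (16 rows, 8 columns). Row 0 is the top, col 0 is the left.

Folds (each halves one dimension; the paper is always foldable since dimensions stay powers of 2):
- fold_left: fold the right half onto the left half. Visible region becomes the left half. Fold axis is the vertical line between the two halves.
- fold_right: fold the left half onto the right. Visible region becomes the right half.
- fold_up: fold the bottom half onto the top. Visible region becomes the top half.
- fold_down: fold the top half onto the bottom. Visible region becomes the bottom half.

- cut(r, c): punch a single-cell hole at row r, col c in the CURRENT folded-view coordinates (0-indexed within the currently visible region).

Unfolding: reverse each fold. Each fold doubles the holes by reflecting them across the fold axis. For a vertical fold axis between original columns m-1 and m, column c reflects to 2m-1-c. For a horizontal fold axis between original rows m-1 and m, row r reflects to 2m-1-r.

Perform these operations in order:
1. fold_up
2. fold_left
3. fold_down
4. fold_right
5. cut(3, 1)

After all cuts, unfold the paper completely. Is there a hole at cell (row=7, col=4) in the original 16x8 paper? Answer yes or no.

Answer: yes

Derivation:
Op 1 fold_up: fold axis h@8; visible region now rows[0,8) x cols[0,8) = 8x8
Op 2 fold_left: fold axis v@4; visible region now rows[0,8) x cols[0,4) = 8x4
Op 3 fold_down: fold axis h@4; visible region now rows[4,8) x cols[0,4) = 4x4
Op 4 fold_right: fold axis v@2; visible region now rows[4,8) x cols[2,4) = 4x2
Op 5 cut(3, 1): punch at orig (7,3); cuts so far [(7, 3)]; region rows[4,8) x cols[2,4) = 4x2
Unfold 1 (reflect across v@2): 2 holes -> [(7, 0), (7, 3)]
Unfold 2 (reflect across h@4): 4 holes -> [(0, 0), (0, 3), (7, 0), (7, 3)]
Unfold 3 (reflect across v@4): 8 holes -> [(0, 0), (0, 3), (0, 4), (0, 7), (7, 0), (7, 3), (7, 4), (7, 7)]
Unfold 4 (reflect across h@8): 16 holes -> [(0, 0), (0, 3), (0, 4), (0, 7), (7, 0), (7, 3), (7, 4), (7, 7), (8, 0), (8, 3), (8, 4), (8, 7), (15, 0), (15, 3), (15, 4), (15, 7)]
Holes: [(0, 0), (0, 3), (0, 4), (0, 7), (7, 0), (7, 3), (7, 4), (7, 7), (8, 0), (8, 3), (8, 4), (8, 7), (15, 0), (15, 3), (15, 4), (15, 7)]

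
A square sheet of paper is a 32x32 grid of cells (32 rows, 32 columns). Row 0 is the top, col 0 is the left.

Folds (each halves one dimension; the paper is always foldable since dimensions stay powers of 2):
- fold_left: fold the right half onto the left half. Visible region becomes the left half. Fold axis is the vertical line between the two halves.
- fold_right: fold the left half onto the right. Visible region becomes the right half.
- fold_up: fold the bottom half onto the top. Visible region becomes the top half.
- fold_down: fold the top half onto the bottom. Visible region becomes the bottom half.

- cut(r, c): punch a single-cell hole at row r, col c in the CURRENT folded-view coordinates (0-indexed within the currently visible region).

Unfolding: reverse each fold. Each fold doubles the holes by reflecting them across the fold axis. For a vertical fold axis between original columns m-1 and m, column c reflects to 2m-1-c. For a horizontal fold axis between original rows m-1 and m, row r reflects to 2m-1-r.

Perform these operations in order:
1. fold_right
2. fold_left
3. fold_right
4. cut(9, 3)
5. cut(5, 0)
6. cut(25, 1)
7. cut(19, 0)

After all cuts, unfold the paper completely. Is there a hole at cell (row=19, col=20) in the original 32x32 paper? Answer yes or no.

Answer: yes

Derivation:
Op 1 fold_right: fold axis v@16; visible region now rows[0,32) x cols[16,32) = 32x16
Op 2 fold_left: fold axis v@24; visible region now rows[0,32) x cols[16,24) = 32x8
Op 3 fold_right: fold axis v@20; visible region now rows[0,32) x cols[20,24) = 32x4
Op 4 cut(9, 3): punch at orig (9,23); cuts so far [(9, 23)]; region rows[0,32) x cols[20,24) = 32x4
Op 5 cut(5, 0): punch at orig (5,20); cuts so far [(5, 20), (9, 23)]; region rows[0,32) x cols[20,24) = 32x4
Op 6 cut(25, 1): punch at orig (25,21); cuts so far [(5, 20), (9, 23), (25, 21)]; region rows[0,32) x cols[20,24) = 32x4
Op 7 cut(19, 0): punch at orig (19,20); cuts so far [(5, 20), (9, 23), (19, 20), (25, 21)]; region rows[0,32) x cols[20,24) = 32x4
Unfold 1 (reflect across v@20): 8 holes -> [(5, 19), (5, 20), (9, 16), (9, 23), (19, 19), (19, 20), (25, 18), (25, 21)]
Unfold 2 (reflect across v@24): 16 holes -> [(5, 19), (5, 20), (5, 27), (5, 28), (9, 16), (9, 23), (9, 24), (9, 31), (19, 19), (19, 20), (19, 27), (19, 28), (25, 18), (25, 21), (25, 26), (25, 29)]
Unfold 3 (reflect across v@16): 32 holes -> [(5, 3), (5, 4), (5, 11), (5, 12), (5, 19), (5, 20), (5, 27), (5, 28), (9, 0), (9, 7), (9, 8), (9, 15), (9, 16), (9, 23), (9, 24), (9, 31), (19, 3), (19, 4), (19, 11), (19, 12), (19, 19), (19, 20), (19, 27), (19, 28), (25, 2), (25, 5), (25, 10), (25, 13), (25, 18), (25, 21), (25, 26), (25, 29)]
Holes: [(5, 3), (5, 4), (5, 11), (5, 12), (5, 19), (5, 20), (5, 27), (5, 28), (9, 0), (9, 7), (9, 8), (9, 15), (9, 16), (9, 23), (9, 24), (9, 31), (19, 3), (19, 4), (19, 11), (19, 12), (19, 19), (19, 20), (19, 27), (19, 28), (25, 2), (25, 5), (25, 10), (25, 13), (25, 18), (25, 21), (25, 26), (25, 29)]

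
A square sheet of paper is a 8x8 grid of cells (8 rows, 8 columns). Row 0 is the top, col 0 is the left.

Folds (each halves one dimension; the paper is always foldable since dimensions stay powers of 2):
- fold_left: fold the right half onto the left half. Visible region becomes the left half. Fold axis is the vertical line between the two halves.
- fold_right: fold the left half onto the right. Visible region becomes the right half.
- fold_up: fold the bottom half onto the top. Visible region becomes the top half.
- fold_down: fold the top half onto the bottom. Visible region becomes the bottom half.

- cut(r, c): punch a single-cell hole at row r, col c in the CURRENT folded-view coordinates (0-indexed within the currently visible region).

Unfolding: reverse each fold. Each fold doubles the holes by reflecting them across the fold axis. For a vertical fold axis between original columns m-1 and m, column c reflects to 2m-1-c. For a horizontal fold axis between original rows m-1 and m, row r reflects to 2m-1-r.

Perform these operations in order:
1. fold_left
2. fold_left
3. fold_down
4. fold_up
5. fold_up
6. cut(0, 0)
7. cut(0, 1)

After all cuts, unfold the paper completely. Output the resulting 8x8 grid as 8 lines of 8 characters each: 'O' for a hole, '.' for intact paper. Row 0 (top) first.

Answer: OOOOOOOO
OOOOOOOO
OOOOOOOO
OOOOOOOO
OOOOOOOO
OOOOOOOO
OOOOOOOO
OOOOOOOO

Derivation:
Op 1 fold_left: fold axis v@4; visible region now rows[0,8) x cols[0,4) = 8x4
Op 2 fold_left: fold axis v@2; visible region now rows[0,8) x cols[0,2) = 8x2
Op 3 fold_down: fold axis h@4; visible region now rows[4,8) x cols[0,2) = 4x2
Op 4 fold_up: fold axis h@6; visible region now rows[4,6) x cols[0,2) = 2x2
Op 5 fold_up: fold axis h@5; visible region now rows[4,5) x cols[0,2) = 1x2
Op 6 cut(0, 0): punch at orig (4,0); cuts so far [(4, 0)]; region rows[4,5) x cols[0,2) = 1x2
Op 7 cut(0, 1): punch at orig (4,1); cuts so far [(4, 0), (4, 1)]; region rows[4,5) x cols[0,2) = 1x2
Unfold 1 (reflect across h@5): 4 holes -> [(4, 0), (4, 1), (5, 0), (5, 1)]
Unfold 2 (reflect across h@6): 8 holes -> [(4, 0), (4, 1), (5, 0), (5, 1), (6, 0), (6, 1), (7, 0), (7, 1)]
Unfold 3 (reflect across h@4): 16 holes -> [(0, 0), (0, 1), (1, 0), (1, 1), (2, 0), (2, 1), (3, 0), (3, 1), (4, 0), (4, 1), (5, 0), (5, 1), (6, 0), (6, 1), (7, 0), (7, 1)]
Unfold 4 (reflect across v@2): 32 holes -> [(0, 0), (0, 1), (0, 2), (0, 3), (1, 0), (1, 1), (1, 2), (1, 3), (2, 0), (2, 1), (2, 2), (2, 3), (3, 0), (3, 1), (3, 2), (3, 3), (4, 0), (4, 1), (4, 2), (4, 3), (5, 0), (5, 1), (5, 2), (5, 3), (6, 0), (6, 1), (6, 2), (6, 3), (7, 0), (7, 1), (7, 2), (7, 3)]
Unfold 5 (reflect across v@4): 64 holes -> [(0, 0), (0, 1), (0, 2), (0, 3), (0, 4), (0, 5), (0, 6), (0, 7), (1, 0), (1, 1), (1, 2), (1, 3), (1, 4), (1, 5), (1, 6), (1, 7), (2, 0), (2, 1), (2, 2), (2, 3), (2, 4), (2, 5), (2, 6), (2, 7), (3, 0), (3, 1), (3, 2), (3, 3), (3, 4), (3, 5), (3, 6), (3, 7), (4, 0), (4, 1), (4, 2), (4, 3), (4, 4), (4, 5), (4, 6), (4, 7), (5, 0), (5, 1), (5, 2), (5, 3), (5, 4), (5, 5), (5, 6), (5, 7), (6, 0), (6, 1), (6, 2), (6, 3), (6, 4), (6, 5), (6, 6), (6, 7), (7, 0), (7, 1), (7, 2), (7, 3), (7, 4), (7, 5), (7, 6), (7, 7)]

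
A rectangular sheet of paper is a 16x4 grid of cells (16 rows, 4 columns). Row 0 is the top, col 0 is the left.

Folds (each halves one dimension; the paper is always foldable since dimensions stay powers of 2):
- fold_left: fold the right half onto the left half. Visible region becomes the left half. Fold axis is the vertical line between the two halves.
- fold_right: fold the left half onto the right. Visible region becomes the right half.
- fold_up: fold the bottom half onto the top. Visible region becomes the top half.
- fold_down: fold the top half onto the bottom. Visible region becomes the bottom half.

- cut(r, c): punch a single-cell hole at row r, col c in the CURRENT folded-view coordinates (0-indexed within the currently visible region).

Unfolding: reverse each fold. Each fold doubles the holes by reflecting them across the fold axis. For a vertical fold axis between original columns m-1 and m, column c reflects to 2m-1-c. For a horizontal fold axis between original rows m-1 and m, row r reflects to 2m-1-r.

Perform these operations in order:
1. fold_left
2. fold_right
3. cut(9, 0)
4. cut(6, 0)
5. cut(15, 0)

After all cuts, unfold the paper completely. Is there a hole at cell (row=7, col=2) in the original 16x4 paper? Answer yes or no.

Answer: no

Derivation:
Op 1 fold_left: fold axis v@2; visible region now rows[0,16) x cols[0,2) = 16x2
Op 2 fold_right: fold axis v@1; visible region now rows[0,16) x cols[1,2) = 16x1
Op 3 cut(9, 0): punch at orig (9,1); cuts so far [(9, 1)]; region rows[0,16) x cols[1,2) = 16x1
Op 4 cut(6, 0): punch at orig (6,1); cuts so far [(6, 1), (9, 1)]; region rows[0,16) x cols[1,2) = 16x1
Op 5 cut(15, 0): punch at orig (15,1); cuts so far [(6, 1), (9, 1), (15, 1)]; region rows[0,16) x cols[1,2) = 16x1
Unfold 1 (reflect across v@1): 6 holes -> [(6, 0), (6, 1), (9, 0), (9, 1), (15, 0), (15, 1)]
Unfold 2 (reflect across v@2): 12 holes -> [(6, 0), (6, 1), (6, 2), (6, 3), (9, 0), (9, 1), (9, 2), (9, 3), (15, 0), (15, 1), (15, 2), (15, 3)]
Holes: [(6, 0), (6, 1), (6, 2), (6, 3), (9, 0), (9, 1), (9, 2), (9, 3), (15, 0), (15, 1), (15, 2), (15, 3)]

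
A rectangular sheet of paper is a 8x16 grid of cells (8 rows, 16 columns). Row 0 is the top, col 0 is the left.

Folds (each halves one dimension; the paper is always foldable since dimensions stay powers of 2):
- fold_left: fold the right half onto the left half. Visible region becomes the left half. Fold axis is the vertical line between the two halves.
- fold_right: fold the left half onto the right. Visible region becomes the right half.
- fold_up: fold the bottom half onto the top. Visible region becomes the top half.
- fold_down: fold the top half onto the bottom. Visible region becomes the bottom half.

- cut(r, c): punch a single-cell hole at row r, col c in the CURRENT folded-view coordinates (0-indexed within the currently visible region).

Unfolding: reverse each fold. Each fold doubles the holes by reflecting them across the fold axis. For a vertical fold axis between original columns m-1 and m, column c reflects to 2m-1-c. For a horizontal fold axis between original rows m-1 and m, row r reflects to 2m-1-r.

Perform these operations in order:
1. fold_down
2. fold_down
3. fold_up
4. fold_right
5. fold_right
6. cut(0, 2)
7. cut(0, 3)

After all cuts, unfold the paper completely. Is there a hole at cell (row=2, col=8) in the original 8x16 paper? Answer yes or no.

Op 1 fold_down: fold axis h@4; visible region now rows[4,8) x cols[0,16) = 4x16
Op 2 fold_down: fold axis h@6; visible region now rows[6,8) x cols[0,16) = 2x16
Op 3 fold_up: fold axis h@7; visible region now rows[6,7) x cols[0,16) = 1x16
Op 4 fold_right: fold axis v@8; visible region now rows[6,7) x cols[8,16) = 1x8
Op 5 fold_right: fold axis v@12; visible region now rows[6,7) x cols[12,16) = 1x4
Op 6 cut(0, 2): punch at orig (6,14); cuts so far [(6, 14)]; region rows[6,7) x cols[12,16) = 1x4
Op 7 cut(0, 3): punch at orig (6,15); cuts so far [(6, 14), (6, 15)]; region rows[6,7) x cols[12,16) = 1x4
Unfold 1 (reflect across v@12): 4 holes -> [(6, 8), (6, 9), (6, 14), (6, 15)]
Unfold 2 (reflect across v@8): 8 holes -> [(6, 0), (6, 1), (6, 6), (6, 7), (6, 8), (6, 9), (6, 14), (6, 15)]
Unfold 3 (reflect across h@7): 16 holes -> [(6, 0), (6, 1), (6, 6), (6, 7), (6, 8), (6, 9), (6, 14), (6, 15), (7, 0), (7, 1), (7, 6), (7, 7), (7, 8), (7, 9), (7, 14), (7, 15)]
Unfold 4 (reflect across h@6): 32 holes -> [(4, 0), (4, 1), (4, 6), (4, 7), (4, 8), (4, 9), (4, 14), (4, 15), (5, 0), (5, 1), (5, 6), (5, 7), (5, 8), (5, 9), (5, 14), (5, 15), (6, 0), (6, 1), (6, 6), (6, 7), (6, 8), (6, 9), (6, 14), (6, 15), (7, 0), (7, 1), (7, 6), (7, 7), (7, 8), (7, 9), (7, 14), (7, 15)]
Unfold 5 (reflect across h@4): 64 holes -> [(0, 0), (0, 1), (0, 6), (0, 7), (0, 8), (0, 9), (0, 14), (0, 15), (1, 0), (1, 1), (1, 6), (1, 7), (1, 8), (1, 9), (1, 14), (1, 15), (2, 0), (2, 1), (2, 6), (2, 7), (2, 8), (2, 9), (2, 14), (2, 15), (3, 0), (3, 1), (3, 6), (3, 7), (3, 8), (3, 9), (3, 14), (3, 15), (4, 0), (4, 1), (4, 6), (4, 7), (4, 8), (4, 9), (4, 14), (4, 15), (5, 0), (5, 1), (5, 6), (5, 7), (5, 8), (5, 9), (5, 14), (5, 15), (6, 0), (6, 1), (6, 6), (6, 7), (6, 8), (6, 9), (6, 14), (6, 15), (7, 0), (7, 1), (7, 6), (7, 7), (7, 8), (7, 9), (7, 14), (7, 15)]
Holes: [(0, 0), (0, 1), (0, 6), (0, 7), (0, 8), (0, 9), (0, 14), (0, 15), (1, 0), (1, 1), (1, 6), (1, 7), (1, 8), (1, 9), (1, 14), (1, 15), (2, 0), (2, 1), (2, 6), (2, 7), (2, 8), (2, 9), (2, 14), (2, 15), (3, 0), (3, 1), (3, 6), (3, 7), (3, 8), (3, 9), (3, 14), (3, 15), (4, 0), (4, 1), (4, 6), (4, 7), (4, 8), (4, 9), (4, 14), (4, 15), (5, 0), (5, 1), (5, 6), (5, 7), (5, 8), (5, 9), (5, 14), (5, 15), (6, 0), (6, 1), (6, 6), (6, 7), (6, 8), (6, 9), (6, 14), (6, 15), (7, 0), (7, 1), (7, 6), (7, 7), (7, 8), (7, 9), (7, 14), (7, 15)]

Answer: yes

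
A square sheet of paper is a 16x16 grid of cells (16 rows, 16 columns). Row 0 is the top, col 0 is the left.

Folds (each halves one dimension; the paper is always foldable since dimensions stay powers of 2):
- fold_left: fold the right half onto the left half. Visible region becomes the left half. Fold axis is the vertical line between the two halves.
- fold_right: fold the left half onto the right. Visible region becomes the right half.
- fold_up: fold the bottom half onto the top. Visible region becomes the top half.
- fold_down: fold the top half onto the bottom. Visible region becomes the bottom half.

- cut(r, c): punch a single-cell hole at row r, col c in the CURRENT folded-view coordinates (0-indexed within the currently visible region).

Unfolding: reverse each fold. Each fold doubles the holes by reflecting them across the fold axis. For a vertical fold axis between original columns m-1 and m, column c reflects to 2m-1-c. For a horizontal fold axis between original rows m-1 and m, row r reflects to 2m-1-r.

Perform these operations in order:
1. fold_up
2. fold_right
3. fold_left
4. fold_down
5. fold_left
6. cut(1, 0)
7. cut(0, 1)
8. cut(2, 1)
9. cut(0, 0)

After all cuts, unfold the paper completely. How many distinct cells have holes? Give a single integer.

Answer: 128

Derivation:
Op 1 fold_up: fold axis h@8; visible region now rows[0,8) x cols[0,16) = 8x16
Op 2 fold_right: fold axis v@8; visible region now rows[0,8) x cols[8,16) = 8x8
Op 3 fold_left: fold axis v@12; visible region now rows[0,8) x cols[8,12) = 8x4
Op 4 fold_down: fold axis h@4; visible region now rows[4,8) x cols[8,12) = 4x4
Op 5 fold_left: fold axis v@10; visible region now rows[4,8) x cols[8,10) = 4x2
Op 6 cut(1, 0): punch at orig (5,8); cuts so far [(5, 8)]; region rows[4,8) x cols[8,10) = 4x2
Op 7 cut(0, 1): punch at orig (4,9); cuts so far [(4, 9), (5, 8)]; region rows[4,8) x cols[8,10) = 4x2
Op 8 cut(2, 1): punch at orig (6,9); cuts so far [(4, 9), (5, 8), (6, 9)]; region rows[4,8) x cols[8,10) = 4x2
Op 9 cut(0, 0): punch at orig (4,8); cuts so far [(4, 8), (4, 9), (5, 8), (6, 9)]; region rows[4,8) x cols[8,10) = 4x2
Unfold 1 (reflect across v@10): 8 holes -> [(4, 8), (4, 9), (4, 10), (4, 11), (5, 8), (5, 11), (6, 9), (6, 10)]
Unfold 2 (reflect across h@4): 16 holes -> [(1, 9), (1, 10), (2, 8), (2, 11), (3, 8), (3, 9), (3, 10), (3, 11), (4, 8), (4, 9), (4, 10), (4, 11), (5, 8), (5, 11), (6, 9), (6, 10)]
Unfold 3 (reflect across v@12): 32 holes -> [(1, 9), (1, 10), (1, 13), (1, 14), (2, 8), (2, 11), (2, 12), (2, 15), (3, 8), (3, 9), (3, 10), (3, 11), (3, 12), (3, 13), (3, 14), (3, 15), (4, 8), (4, 9), (4, 10), (4, 11), (4, 12), (4, 13), (4, 14), (4, 15), (5, 8), (5, 11), (5, 12), (5, 15), (6, 9), (6, 10), (6, 13), (6, 14)]
Unfold 4 (reflect across v@8): 64 holes -> [(1, 1), (1, 2), (1, 5), (1, 6), (1, 9), (1, 10), (1, 13), (1, 14), (2, 0), (2, 3), (2, 4), (2, 7), (2, 8), (2, 11), (2, 12), (2, 15), (3, 0), (3, 1), (3, 2), (3, 3), (3, 4), (3, 5), (3, 6), (3, 7), (3, 8), (3, 9), (3, 10), (3, 11), (3, 12), (3, 13), (3, 14), (3, 15), (4, 0), (4, 1), (4, 2), (4, 3), (4, 4), (4, 5), (4, 6), (4, 7), (4, 8), (4, 9), (4, 10), (4, 11), (4, 12), (4, 13), (4, 14), (4, 15), (5, 0), (5, 3), (5, 4), (5, 7), (5, 8), (5, 11), (5, 12), (5, 15), (6, 1), (6, 2), (6, 5), (6, 6), (6, 9), (6, 10), (6, 13), (6, 14)]
Unfold 5 (reflect across h@8): 128 holes -> [(1, 1), (1, 2), (1, 5), (1, 6), (1, 9), (1, 10), (1, 13), (1, 14), (2, 0), (2, 3), (2, 4), (2, 7), (2, 8), (2, 11), (2, 12), (2, 15), (3, 0), (3, 1), (3, 2), (3, 3), (3, 4), (3, 5), (3, 6), (3, 7), (3, 8), (3, 9), (3, 10), (3, 11), (3, 12), (3, 13), (3, 14), (3, 15), (4, 0), (4, 1), (4, 2), (4, 3), (4, 4), (4, 5), (4, 6), (4, 7), (4, 8), (4, 9), (4, 10), (4, 11), (4, 12), (4, 13), (4, 14), (4, 15), (5, 0), (5, 3), (5, 4), (5, 7), (5, 8), (5, 11), (5, 12), (5, 15), (6, 1), (6, 2), (6, 5), (6, 6), (6, 9), (6, 10), (6, 13), (6, 14), (9, 1), (9, 2), (9, 5), (9, 6), (9, 9), (9, 10), (9, 13), (9, 14), (10, 0), (10, 3), (10, 4), (10, 7), (10, 8), (10, 11), (10, 12), (10, 15), (11, 0), (11, 1), (11, 2), (11, 3), (11, 4), (11, 5), (11, 6), (11, 7), (11, 8), (11, 9), (11, 10), (11, 11), (11, 12), (11, 13), (11, 14), (11, 15), (12, 0), (12, 1), (12, 2), (12, 3), (12, 4), (12, 5), (12, 6), (12, 7), (12, 8), (12, 9), (12, 10), (12, 11), (12, 12), (12, 13), (12, 14), (12, 15), (13, 0), (13, 3), (13, 4), (13, 7), (13, 8), (13, 11), (13, 12), (13, 15), (14, 1), (14, 2), (14, 5), (14, 6), (14, 9), (14, 10), (14, 13), (14, 14)]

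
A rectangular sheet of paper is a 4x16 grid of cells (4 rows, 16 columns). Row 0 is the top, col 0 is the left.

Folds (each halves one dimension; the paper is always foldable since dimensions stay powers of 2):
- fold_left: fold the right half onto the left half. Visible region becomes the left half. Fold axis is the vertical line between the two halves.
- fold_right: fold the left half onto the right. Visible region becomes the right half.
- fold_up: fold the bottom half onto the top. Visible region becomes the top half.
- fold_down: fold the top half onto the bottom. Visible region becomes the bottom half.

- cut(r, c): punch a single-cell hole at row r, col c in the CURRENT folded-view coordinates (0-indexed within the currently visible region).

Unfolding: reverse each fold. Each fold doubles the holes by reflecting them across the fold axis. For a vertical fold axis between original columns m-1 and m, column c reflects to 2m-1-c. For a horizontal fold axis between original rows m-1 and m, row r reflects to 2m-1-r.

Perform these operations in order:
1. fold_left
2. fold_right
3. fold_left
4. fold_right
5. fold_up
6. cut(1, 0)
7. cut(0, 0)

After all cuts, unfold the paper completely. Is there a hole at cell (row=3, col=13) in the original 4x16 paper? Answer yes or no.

Answer: yes

Derivation:
Op 1 fold_left: fold axis v@8; visible region now rows[0,4) x cols[0,8) = 4x8
Op 2 fold_right: fold axis v@4; visible region now rows[0,4) x cols[4,8) = 4x4
Op 3 fold_left: fold axis v@6; visible region now rows[0,4) x cols[4,6) = 4x2
Op 4 fold_right: fold axis v@5; visible region now rows[0,4) x cols[5,6) = 4x1
Op 5 fold_up: fold axis h@2; visible region now rows[0,2) x cols[5,6) = 2x1
Op 6 cut(1, 0): punch at orig (1,5); cuts so far [(1, 5)]; region rows[0,2) x cols[5,6) = 2x1
Op 7 cut(0, 0): punch at orig (0,5); cuts so far [(0, 5), (1, 5)]; region rows[0,2) x cols[5,6) = 2x1
Unfold 1 (reflect across h@2): 4 holes -> [(0, 5), (1, 5), (2, 5), (3, 5)]
Unfold 2 (reflect across v@5): 8 holes -> [(0, 4), (0, 5), (1, 4), (1, 5), (2, 4), (2, 5), (3, 4), (3, 5)]
Unfold 3 (reflect across v@6): 16 holes -> [(0, 4), (0, 5), (0, 6), (0, 7), (1, 4), (1, 5), (1, 6), (1, 7), (2, 4), (2, 5), (2, 6), (2, 7), (3, 4), (3, 5), (3, 6), (3, 7)]
Unfold 4 (reflect across v@4): 32 holes -> [(0, 0), (0, 1), (0, 2), (0, 3), (0, 4), (0, 5), (0, 6), (0, 7), (1, 0), (1, 1), (1, 2), (1, 3), (1, 4), (1, 5), (1, 6), (1, 7), (2, 0), (2, 1), (2, 2), (2, 3), (2, 4), (2, 5), (2, 6), (2, 7), (3, 0), (3, 1), (3, 2), (3, 3), (3, 4), (3, 5), (3, 6), (3, 7)]
Unfold 5 (reflect across v@8): 64 holes -> [(0, 0), (0, 1), (0, 2), (0, 3), (0, 4), (0, 5), (0, 6), (0, 7), (0, 8), (0, 9), (0, 10), (0, 11), (0, 12), (0, 13), (0, 14), (0, 15), (1, 0), (1, 1), (1, 2), (1, 3), (1, 4), (1, 5), (1, 6), (1, 7), (1, 8), (1, 9), (1, 10), (1, 11), (1, 12), (1, 13), (1, 14), (1, 15), (2, 0), (2, 1), (2, 2), (2, 3), (2, 4), (2, 5), (2, 6), (2, 7), (2, 8), (2, 9), (2, 10), (2, 11), (2, 12), (2, 13), (2, 14), (2, 15), (3, 0), (3, 1), (3, 2), (3, 3), (3, 4), (3, 5), (3, 6), (3, 7), (3, 8), (3, 9), (3, 10), (3, 11), (3, 12), (3, 13), (3, 14), (3, 15)]
Holes: [(0, 0), (0, 1), (0, 2), (0, 3), (0, 4), (0, 5), (0, 6), (0, 7), (0, 8), (0, 9), (0, 10), (0, 11), (0, 12), (0, 13), (0, 14), (0, 15), (1, 0), (1, 1), (1, 2), (1, 3), (1, 4), (1, 5), (1, 6), (1, 7), (1, 8), (1, 9), (1, 10), (1, 11), (1, 12), (1, 13), (1, 14), (1, 15), (2, 0), (2, 1), (2, 2), (2, 3), (2, 4), (2, 5), (2, 6), (2, 7), (2, 8), (2, 9), (2, 10), (2, 11), (2, 12), (2, 13), (2, 14), (2, 15), (3, 0), (3, 1), (3, 2), (3, 3), (3, 4), (3, 5), (3, 6), (3, 7), (3, 8), (3, 9), (3, 10), (3, 11), (3, 12), (3, 13), (3, 14), (3, 15)]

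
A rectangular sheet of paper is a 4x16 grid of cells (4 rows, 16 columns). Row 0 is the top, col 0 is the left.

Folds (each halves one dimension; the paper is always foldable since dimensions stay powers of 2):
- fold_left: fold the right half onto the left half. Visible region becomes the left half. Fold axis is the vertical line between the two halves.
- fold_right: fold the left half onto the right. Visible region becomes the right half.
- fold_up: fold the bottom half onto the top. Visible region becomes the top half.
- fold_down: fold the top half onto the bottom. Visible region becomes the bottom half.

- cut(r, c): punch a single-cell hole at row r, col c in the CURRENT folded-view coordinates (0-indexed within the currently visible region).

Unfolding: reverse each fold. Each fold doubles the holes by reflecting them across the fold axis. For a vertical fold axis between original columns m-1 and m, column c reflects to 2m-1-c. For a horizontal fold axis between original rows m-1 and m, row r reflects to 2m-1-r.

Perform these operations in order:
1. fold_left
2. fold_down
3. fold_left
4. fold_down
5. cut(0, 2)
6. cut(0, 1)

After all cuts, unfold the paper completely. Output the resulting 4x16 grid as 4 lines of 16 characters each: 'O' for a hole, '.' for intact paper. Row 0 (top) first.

Answer: .OO..OO..OO..OO.
.OO..OO..OO..OO.
.OO..OO..OO..OO.
.OO..OO..OO..OO.

Derivation:
Op 1 fold_left: fold axis v@8; visible region now rows[0,4) x cols[0,8) = 4x8
Op 2 fold_down: fold axis h@2; visible region now rows[2,4) x cols[0,8) = 2x8
Op 3 fold_left: fold axis v@4; visible region now rows[2,4) x cols[0,4) = 2x4
Op 4 fold_down: fold axis h@3; visible region now rows[3,4) x cols[0,4) = 1x4
Op 5 cut(0, 2): punch at orig (3,2); cuts so far [(3, 2)]; region rows[3,4) x cols[0,4) = 1x4
Op 6 cut(0, 1): punch at orig (3,1); cuts so far [(3, 1), (3, 2)]; region rows[3,4) x cols[0,4) = 1x4
Unfold 1 (reflect across h@3): 4 holes -> [(2, 1), (2, 2), (3, 1), (3, 2)]
Unfold 2 (reflect across v@4): 8 holes -> [(2, 1), (2, 2), (2, 5), (2, 6), (3, 1), (3, 2), (3, 5), (3, 6)]
Unfold 3 (reflect across h@2): 16 holes -> [(0, 1), (0, 2), (0, 5), (0, 6), (1, 1), (1, 2), (1, 5), (1, 6), (2, 1), (2, 2), (2, 5), (2, 6), (3, 1), (3, 2), (3, 5), (3, 6)]
Unfold 4 (reflect across v@8): 32 holes -> [(0, 1), (0, 2), (0, 5), (0, 6), (0, 9), (0, 10), (0, 13), (0, 14), (1, 1), (1, 2), (1, 5), (1, 6), (1, 9), (1, 10), (1, 13), (1, 14), (2, 1), (2, 2), (2, 5), (2, 6), (2, 9), (2, 10), (2, 13), (2, 14), (3, 1), (3, 2), (3, 5), (3, 6), (3, 9), (3, 10), (3, 13), (3, 14)]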